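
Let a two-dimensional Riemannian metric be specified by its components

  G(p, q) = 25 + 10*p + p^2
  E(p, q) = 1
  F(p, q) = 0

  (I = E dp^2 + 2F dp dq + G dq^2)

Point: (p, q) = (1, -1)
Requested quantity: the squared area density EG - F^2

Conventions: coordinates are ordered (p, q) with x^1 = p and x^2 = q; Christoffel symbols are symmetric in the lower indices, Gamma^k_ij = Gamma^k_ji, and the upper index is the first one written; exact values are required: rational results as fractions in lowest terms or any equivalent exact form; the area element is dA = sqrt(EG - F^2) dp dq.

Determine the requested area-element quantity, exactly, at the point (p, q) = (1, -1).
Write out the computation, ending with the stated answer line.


E = 1, F = 0, G = 36; EG - F^2 = 36

Answer: EG - F^2 = 36


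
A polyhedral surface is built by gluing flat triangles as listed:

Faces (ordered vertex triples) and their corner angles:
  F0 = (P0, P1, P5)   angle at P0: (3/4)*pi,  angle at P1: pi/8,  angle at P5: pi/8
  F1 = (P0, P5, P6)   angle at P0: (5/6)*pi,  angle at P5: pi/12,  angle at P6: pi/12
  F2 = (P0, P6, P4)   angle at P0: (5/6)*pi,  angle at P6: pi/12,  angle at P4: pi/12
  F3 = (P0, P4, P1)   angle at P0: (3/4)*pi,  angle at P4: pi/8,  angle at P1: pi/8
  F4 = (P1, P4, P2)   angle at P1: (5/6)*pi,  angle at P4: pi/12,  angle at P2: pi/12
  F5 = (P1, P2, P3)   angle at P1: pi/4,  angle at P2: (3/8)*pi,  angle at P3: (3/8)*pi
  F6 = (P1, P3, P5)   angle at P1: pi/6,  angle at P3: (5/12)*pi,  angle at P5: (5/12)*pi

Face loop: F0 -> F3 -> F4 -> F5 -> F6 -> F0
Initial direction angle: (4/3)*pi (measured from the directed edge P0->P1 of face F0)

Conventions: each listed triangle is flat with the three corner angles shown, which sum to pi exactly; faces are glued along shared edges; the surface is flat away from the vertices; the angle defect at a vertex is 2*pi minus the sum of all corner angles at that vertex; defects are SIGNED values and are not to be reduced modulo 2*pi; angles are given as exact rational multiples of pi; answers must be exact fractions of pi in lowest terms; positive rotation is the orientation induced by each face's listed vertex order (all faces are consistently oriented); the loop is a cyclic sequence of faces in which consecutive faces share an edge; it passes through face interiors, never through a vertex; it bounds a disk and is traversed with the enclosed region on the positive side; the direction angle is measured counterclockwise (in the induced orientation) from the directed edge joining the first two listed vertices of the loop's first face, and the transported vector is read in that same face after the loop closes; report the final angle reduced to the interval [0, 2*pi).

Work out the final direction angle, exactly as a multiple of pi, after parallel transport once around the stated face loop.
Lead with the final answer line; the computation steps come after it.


Answer: final direction angle = (11/6)*pi

enclosed vertex P1: corner angles sum to (3/2)*pi, defect = 2*pi - (3/2)*pi = pi/2
the rotation equals the total enclosed defect, so the final angle is initial + defects (mod 2*pi)
final angle = (4/3)*pi + pi/2 = (11/6)*pi (mod 2*pi)


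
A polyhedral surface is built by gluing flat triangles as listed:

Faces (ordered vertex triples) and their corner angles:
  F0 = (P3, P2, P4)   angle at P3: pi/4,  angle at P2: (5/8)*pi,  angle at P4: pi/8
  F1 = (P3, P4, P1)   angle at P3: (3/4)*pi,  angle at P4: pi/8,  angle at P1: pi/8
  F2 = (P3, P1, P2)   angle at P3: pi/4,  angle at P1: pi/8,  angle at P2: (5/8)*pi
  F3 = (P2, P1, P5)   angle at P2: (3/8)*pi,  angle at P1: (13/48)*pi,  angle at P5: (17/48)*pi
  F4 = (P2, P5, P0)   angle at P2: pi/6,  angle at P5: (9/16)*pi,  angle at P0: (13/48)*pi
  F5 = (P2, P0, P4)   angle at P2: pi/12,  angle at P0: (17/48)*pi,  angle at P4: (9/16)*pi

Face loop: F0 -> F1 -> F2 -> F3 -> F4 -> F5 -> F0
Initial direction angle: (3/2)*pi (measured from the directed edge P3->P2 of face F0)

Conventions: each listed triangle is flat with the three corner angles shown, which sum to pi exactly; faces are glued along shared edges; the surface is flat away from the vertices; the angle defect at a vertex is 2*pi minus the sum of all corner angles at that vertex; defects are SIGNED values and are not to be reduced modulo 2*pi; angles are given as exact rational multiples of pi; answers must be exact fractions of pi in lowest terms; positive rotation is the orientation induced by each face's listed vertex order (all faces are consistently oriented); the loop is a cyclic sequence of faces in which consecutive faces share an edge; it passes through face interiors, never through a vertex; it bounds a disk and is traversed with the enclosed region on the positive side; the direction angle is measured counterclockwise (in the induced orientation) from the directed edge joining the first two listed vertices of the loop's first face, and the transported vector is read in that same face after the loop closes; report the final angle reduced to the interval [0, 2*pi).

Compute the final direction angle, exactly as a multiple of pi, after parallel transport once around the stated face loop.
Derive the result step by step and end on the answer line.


enclosed vertex P2: corner angles sum to (15/8)*pi, defect = 2*pi - (15/8)*pi = pi/8
enclosed vertex P3: corner angles sum to (5/4)*pi, defect = 2*pi - (5/4)*pi = (3/4)*pi
final direction = starting direction + enclosed defect total, reduced mod 2*pi (induced orientation)
final angle = (3/2)*pi + (7/8)*pi = (3/8)*pi (mod 2*pi)

Answer: final direction angle = (3/8)*pi


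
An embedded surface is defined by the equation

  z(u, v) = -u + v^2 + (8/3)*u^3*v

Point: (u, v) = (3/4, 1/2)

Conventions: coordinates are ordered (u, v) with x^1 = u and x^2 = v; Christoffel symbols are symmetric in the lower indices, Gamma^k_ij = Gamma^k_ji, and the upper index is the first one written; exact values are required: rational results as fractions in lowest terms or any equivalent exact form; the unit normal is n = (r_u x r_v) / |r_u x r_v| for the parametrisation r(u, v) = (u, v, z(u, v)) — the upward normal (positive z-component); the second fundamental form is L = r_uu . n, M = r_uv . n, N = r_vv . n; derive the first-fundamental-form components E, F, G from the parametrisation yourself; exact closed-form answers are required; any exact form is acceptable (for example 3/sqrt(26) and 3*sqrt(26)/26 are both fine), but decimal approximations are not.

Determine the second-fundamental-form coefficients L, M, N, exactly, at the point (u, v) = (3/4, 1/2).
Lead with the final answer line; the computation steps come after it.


Answer: L = 16*sqrt(453)/151, M = 12*sqrt(453)/151, N = 16*sqrt(453)/453

z_u = 5/4, z_v = 17/8, z_uu = 6, z_uv = 9/2, z_vv = 2
E = 41/16, F = 85/32, G = 353/64; answer radicand W^2 = 453/64
unnormalised second-form numerators: l = 6, m = 9/2, n = 2; L = l/sqrt(453/64), and similarly M = m/sqrt(W^2), N = n/sqrt(W^2)


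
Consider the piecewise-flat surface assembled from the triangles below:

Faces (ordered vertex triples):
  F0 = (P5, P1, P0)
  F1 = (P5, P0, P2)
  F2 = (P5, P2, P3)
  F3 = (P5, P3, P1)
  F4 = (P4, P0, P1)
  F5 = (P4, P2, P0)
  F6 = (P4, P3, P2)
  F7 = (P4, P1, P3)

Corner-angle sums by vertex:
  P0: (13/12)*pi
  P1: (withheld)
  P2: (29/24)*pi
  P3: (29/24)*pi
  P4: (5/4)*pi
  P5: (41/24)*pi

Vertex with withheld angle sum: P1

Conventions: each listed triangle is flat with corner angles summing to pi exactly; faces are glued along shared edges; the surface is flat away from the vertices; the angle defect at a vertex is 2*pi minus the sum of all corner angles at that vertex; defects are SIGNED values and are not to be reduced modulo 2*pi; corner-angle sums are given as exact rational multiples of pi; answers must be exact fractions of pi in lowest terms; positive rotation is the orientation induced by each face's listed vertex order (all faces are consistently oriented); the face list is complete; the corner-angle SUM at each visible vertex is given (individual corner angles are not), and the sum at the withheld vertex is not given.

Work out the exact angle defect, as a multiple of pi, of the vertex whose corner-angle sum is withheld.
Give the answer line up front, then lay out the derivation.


Answer: defect(P1) = (11/24)*pi

V = 6, E = 12, F = 8; chi = V - E + F = 2
Gauss-Bonnet: total defect = 2*pi*chi = 4*pi; visible defects sum to (85/24)*pi


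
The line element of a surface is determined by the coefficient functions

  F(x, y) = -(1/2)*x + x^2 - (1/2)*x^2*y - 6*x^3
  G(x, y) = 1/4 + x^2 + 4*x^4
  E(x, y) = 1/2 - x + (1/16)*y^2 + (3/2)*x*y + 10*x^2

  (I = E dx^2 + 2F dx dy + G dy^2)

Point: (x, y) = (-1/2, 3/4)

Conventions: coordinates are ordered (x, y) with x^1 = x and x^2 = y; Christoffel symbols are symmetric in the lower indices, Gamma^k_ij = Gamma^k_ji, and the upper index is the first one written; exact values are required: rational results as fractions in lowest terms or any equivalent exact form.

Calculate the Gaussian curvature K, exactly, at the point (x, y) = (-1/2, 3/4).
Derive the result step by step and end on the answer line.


E = 761/256, F = 37/32, G = 3/4, EG - F^2 = 457/512 at the point
E_x = -79/8, E_y = -21/32, F_x = -45/8, F_y = -1/8, G_x = -3, G_y = 0
E_yy = 1/8, F_xy = 1/2, G_xx = 14
The intrinsic route: Brioschi's K = (det M1 - det M2)/(EG - F^2)^2.
M1 = [[-E_yy/2 + F_xy - G_xx/2, E_x/2, F_x - E_y/2], [F_y - G_x/2, E, F], [G_y/2, F, G]] = [[-105/16, -79/16, -339/64], [11/8, 761/256, 37/32], [0, 37/32, 3/4]]; det M1 = -150519/16384
M2 = [[0, E_y/2, G_x/2], [E_y/2, E, F], [G_x/2, F, G]] = [[0, -21/64, -3/2], [-21/64, 761/256, 37/32], [-3/2, 37/32, 3/4]]; det M2 = -92259/16384
det M1 - det M2 = -14565/4096; K = -14565/4096 / (457/512)^2 = -932160/208849

Answer: K = -932160/208849


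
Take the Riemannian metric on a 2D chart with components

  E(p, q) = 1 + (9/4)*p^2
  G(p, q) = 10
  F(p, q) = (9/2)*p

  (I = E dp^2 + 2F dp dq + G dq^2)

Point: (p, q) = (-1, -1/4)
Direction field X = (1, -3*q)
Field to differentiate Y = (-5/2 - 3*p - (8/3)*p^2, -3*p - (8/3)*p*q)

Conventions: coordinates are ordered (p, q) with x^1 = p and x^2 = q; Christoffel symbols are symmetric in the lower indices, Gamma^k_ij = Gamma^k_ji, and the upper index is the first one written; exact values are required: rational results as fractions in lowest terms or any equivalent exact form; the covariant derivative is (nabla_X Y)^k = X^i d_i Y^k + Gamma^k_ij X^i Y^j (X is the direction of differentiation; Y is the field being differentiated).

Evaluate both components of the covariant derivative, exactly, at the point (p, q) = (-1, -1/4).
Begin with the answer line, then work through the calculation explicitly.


Answer: (nabla_X Y)^p = 803/294, (nabla_X Y)^q = -166/147

E = 13/4, F = -9/2, G = 10 at the point
E_p = -9/2, E_q = 0, F_p = 9/2, F_q = 0, G_p = 0, G_q = 0
EG - F^2 = 49/4;  g^inv = (4/49) * [[10, 9/2], [9/2, 13/4]]
first-kind symbols [ij,l] = (1/2)(d_i g_jl + d_j g_il - d_l g_ij): [pp,p] = E_p/2 = -9/4, [pp,q] = F_p - E_q/2 = 9/2, [pq,p] = E_q/2 = 0, [pq,q] = G_p/2 = 0, [qq,p] = F_q - G_p/2 = 0, [qq,q] = G_q/2 = 0
Gamma^p_ij = (G*[ij,p] - F*[ij,q])/(EG - F^2), Gamma^q_ij = (E*[ij,q] - F*[ij,p])/(EG - F^2)
Gamma_ppp = -9/49, Gamma_ppq = 0, Gamma_pqq = 0, Gamma_qpp = 18/49, Gamma_qpq = 0, Gamma_qqq = 0
X = (1, 3/4), Y = (-13/6, 7/3) at the point


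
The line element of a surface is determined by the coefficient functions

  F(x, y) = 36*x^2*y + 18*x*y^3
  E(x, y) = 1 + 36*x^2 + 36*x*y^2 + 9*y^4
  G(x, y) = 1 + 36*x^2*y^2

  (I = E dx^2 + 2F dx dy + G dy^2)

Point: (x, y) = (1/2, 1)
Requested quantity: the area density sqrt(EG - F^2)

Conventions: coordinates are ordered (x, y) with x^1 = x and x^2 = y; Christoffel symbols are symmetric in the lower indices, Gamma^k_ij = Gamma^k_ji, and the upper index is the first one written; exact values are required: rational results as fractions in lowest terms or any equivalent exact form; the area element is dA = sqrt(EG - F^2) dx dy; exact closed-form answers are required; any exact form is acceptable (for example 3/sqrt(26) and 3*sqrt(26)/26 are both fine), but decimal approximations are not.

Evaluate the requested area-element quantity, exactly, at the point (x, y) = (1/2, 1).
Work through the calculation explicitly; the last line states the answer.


E = 37, F = 18, G = 10; EG - F^2 = 46

Answer: sqrt(EG - F^2) = sqrt(46)


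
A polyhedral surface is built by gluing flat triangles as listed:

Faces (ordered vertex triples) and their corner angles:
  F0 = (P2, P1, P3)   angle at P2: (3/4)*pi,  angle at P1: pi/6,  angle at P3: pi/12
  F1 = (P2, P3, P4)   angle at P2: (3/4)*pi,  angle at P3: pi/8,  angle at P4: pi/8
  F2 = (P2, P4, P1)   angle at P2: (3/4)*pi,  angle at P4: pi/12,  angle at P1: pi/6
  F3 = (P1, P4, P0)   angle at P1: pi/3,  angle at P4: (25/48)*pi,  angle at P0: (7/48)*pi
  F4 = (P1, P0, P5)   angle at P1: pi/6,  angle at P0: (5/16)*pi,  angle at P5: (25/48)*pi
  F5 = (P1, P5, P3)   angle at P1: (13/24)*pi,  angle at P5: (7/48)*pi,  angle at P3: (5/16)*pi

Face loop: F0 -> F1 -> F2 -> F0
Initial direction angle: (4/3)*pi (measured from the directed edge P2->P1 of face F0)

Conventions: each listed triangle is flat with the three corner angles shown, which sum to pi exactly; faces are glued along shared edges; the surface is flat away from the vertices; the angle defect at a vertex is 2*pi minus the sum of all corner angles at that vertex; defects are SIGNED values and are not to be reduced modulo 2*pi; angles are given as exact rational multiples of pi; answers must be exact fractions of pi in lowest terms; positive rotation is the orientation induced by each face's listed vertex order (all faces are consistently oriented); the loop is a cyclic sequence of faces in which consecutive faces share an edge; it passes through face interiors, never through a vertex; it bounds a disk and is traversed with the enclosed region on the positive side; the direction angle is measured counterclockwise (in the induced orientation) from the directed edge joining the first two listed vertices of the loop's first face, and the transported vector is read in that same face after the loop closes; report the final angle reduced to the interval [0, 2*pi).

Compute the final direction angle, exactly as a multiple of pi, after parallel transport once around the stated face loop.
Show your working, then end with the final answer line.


enclosed vertex P2: corner angles sum to (9/4)*pi, defect = 2*pi - (9/4)*pi = -pi/4
holonomy = initial angle + sum of enclosed defects (mod 2*pi), positive in the induced orientation
final angle = (4/3)*pi - pi/4 = (13/12)*pi (mod 2*pi)

Answer: final direction angle = (13/12)*pi


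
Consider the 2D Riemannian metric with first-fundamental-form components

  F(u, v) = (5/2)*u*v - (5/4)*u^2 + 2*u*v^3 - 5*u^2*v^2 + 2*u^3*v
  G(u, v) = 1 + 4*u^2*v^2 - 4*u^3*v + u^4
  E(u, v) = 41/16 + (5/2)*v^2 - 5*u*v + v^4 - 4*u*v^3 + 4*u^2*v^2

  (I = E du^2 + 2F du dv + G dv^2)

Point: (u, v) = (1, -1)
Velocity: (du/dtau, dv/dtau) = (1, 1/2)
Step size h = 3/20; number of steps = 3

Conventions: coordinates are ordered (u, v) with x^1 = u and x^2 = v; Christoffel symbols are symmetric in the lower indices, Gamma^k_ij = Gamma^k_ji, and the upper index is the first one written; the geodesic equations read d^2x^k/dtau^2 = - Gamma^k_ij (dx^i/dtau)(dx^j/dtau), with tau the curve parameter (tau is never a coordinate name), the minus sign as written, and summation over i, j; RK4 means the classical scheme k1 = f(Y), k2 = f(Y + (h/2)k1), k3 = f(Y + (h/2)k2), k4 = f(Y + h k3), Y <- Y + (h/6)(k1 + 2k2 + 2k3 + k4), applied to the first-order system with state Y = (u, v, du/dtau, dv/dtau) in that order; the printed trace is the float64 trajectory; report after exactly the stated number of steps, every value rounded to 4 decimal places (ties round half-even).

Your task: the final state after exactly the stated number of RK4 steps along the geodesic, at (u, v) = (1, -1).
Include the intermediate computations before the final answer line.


f(Y) = (du/dtau, dv/dtau, -Gamma^u_ij Y'^i Y'^j, -Gamma^v_ij Y'^i Y'^j) with the Gammas evaluated at the stage position; h = 0.150000; intermediate values shown to 6 dp
step 0: u = 1.0000, v = -1.0000, du/dtau = 1.0000, dv/dtau = 0.5000
step 1:
  k1: at (u, v) = (1.000000, -1.000000), (du/dtau, dv/dtau) = (1.000000, 0.500000); Gamma_uuu = 0.302895, Gamma_uuv = -0.605791, Gamma_uvv = 0.302895, Gamma_vuu = -0.213808, Gamma_vuv = 0.427617, Gamma_vvv = -0.213808; k1 = (1.000000, 0.500000, 0.227171, -0.160356)
  k2: at (u, v) = (1.075000, -0.962500), (du/dtau, dv/dtau) = (1.017038, 0.487973); Gamma_uuu = 0.277740, Gamma_uuv = -0.587943, Gamma_uvv = 0.310203, Gamma_vuu = -0.210965, Gamma_vuv = 0.446588, Gamma_vvv = -0.235623; k2 = (1.017038, 0.487973, 0.222428, -0.168951)
  k3: at (u, v) = (1.076278, -0.963402), (du/dtau, dv/dtau) = (1.016682, 0.487329); Gamma_uuu = 0.277475, Gamma_uuv = -0.587460, Gamma_uvv = 0.309985, Gamma_vuu = -0.210926, Gamma_vuv = 0.446565, Gamma_vvv = -0.235639; k3 = (1.016682, 0.487329, 0.221696, -0.168525)
  k4: at (u, v) = (1.152502, -0.926901), (du/dtau, dv/dtau) = (1.033254, 0.474721); Gamma_uuu = 0.253643, Gamma_uuv = -0.569021, Gamma_uvv = 0.315378, Gamma_vuu = -0.206992, Gamma_vuv = 0.464364, Gamma_vvv = -0.257372; k4 = (1.033254, 0.474721, 0.216352, -0.176559)
  Y <- Y + (h/6)(k1 + 2k2 + 2k3 + k4): u = 1.1525, v = -0.9269, du/dtau = 1.0333, dv/dtau = 0.4747
step 2:
  k1: at (u, v) = (1.152517, -0.926867), (du/dtau, dv/dtau) = (1.033294, 0.474703); Gamma_uuu = 0.253636, Gamma_uuv = -0.569020, Gamma_uvv = 0.315385, Gamma_vuu = -0.206990, Gamma_vuv = 0.464373, Gamma_vvv = -0.257383; k1 = (1.033294, 0.474703, 0.216342, -0.176555)
  k2: at (u, v) = (1.230014, -0.891264), (du/dtau, dv/dtau) = (1.049520, 0.461462); Gamma_uuu = 0.231088, Gamma_uuv = -0.550009, Gamma_uvv = 0.318920, Gamma_vuu = -0.202104, Gamma_vuv = 0.481023, Gamma_vvv = -0.278919; k2 = (1.049520, 0.461462, 0.210298, -0.183921)
  k3: at (u, v) = (1.231231, -0.892257), (du/dtau, dv/dtau) = (1.049067, 0.460909); Gamma_uuu = 0.230913, Gamma_uuv = -0.549552, Gamma_uvv = 0.318639, Gamma_vuu = -0.202061, Gamma_vuv = 0.480886, Gamma_vvv = -0.278825; k3 = (1.049067, 0.460909, 0.209623, -0.183431)
  k4: at (u, v) = (1.309877, -0.857730), (du/dtau, dv/dtau) = (1.064738, 0.447189); Gamma_uuu = 0.209737, Gamma_uuv = -0.530035, Gamma_uvv = 0.320298, Gamma_vuu = -0.196362, Gamma_vuv = 0.496235, Gamma_vvv = -0.299873; k4 = (1.064738, 0.447189, 0.202916, -0.189976)
  Y <- Y + (h/6)(k1 + 2k2 + 2k3 + k4): u = 1.3099, v = -0.8577, du/dtau = 1.0648, dv/dtau = 0.4472
step 3:
  k1: at (u, v) = (1.309897, -0.857701), (du/dtau, dv/dtau) = (1.064772, 0.447172); Gamma_uuu = 0.209729, Gamma_uuv = -0.530032, Gamma_uvv = 0.320303, Gamma_vuu = -0.196360, Gamma_vuv = 0.496244, Gamma_vvv = -0.299884; k1 = (1.064772, 0.447172, 0.202908, -0.189973)
  k2: at (u, v) = (1.389755, -0.824163), (du/dtau, dv/dtau) = (1.079990, 0.432924); Gamma_uuu = 0.189870, Gamma_uuv = -0.510040, Gamma_uvv = 0.320170, Gamma_vuu = -0.189968, Gamma_vuv = 0.510303, Gamma_vvv = -0.320335; k2 = (1.079990, 0.432924, 0.195475, -0.195576)
  k3: at (u, v) = (1.390897, -0.825232), (du/dtau, dv/dtau) = (1.079432, 0.432504); Gamma_uuu = 0.189773, Gamma_uuv = -0.509629, Gamma_uvv = 0.319855, Gamma_vuu = -0.189934, Gamma_vuv = 0.510061, Gamma_vvv = -0.320127; k3 = (1.079432, 0.432504, 0.194899, -0.195064)
  k4: at (u, v) = (1.471812, -0.792825), (du/dtau, dv/dtau) = (1.094007, 0.417913); Gamma_uuu = 0.171291, Gamma_uuv = -0.489278, Gamma_uvv = 0.317987, Gamma_vuu = -0.182988, Gamma_vuv = 0.522690, Gamma_vvv = -0.339702; k4 = (1.094007, 0.417913, 0.186849, -0.199608)
  Y <- Y + (h/6)(k1 + 2k2 + 2k3 + k4): u = 1.4718, v = -0.7928, du/dtau = 1.0940, dv/dtau = 0.4179

Answer: u = 1.4718, v = -0.7928, du/dtau = 1.0940, dv/dtau = 0.4179


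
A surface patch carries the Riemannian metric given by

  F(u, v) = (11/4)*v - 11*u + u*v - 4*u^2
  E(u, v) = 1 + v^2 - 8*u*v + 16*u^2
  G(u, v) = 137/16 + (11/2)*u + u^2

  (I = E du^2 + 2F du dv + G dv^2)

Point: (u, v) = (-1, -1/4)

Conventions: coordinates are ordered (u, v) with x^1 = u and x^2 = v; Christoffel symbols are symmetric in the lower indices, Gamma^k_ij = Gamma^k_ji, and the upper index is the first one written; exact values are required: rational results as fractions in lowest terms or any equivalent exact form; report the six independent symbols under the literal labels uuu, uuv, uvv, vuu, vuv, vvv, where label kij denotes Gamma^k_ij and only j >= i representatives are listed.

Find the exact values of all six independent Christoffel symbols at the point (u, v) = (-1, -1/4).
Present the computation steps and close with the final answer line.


E = 241/16, F = 105/16, G = 65/16 at the point
E_u = -30, E_v = 15/2, F_u = -13/4, F_v = 7/4, G_u = 7/2, G_v = 0
EG - F^2 = 145/8;  g^inv = (8/145) * [[65/16, -105/16], [-105/16, 241/16]]
first-kind symbols [ij,l] = (1/2)(d_i g_jl + d_j g_il - d_l g_ij): [uu,u] = E_u/2 = -15, [uu,v] = F_u - E_v/2 = -7, [uv,u] = E_v/2 = 15/4, [uv,v] = G_u/2 = 7/4, [vv,u] = F_v - G_u/2 = 0, [vv,v] = G_v/2 = 0
Gamma^u_ij = (G*[ij,u] - F*[ij,v])/(EG - F^2), Gamma^v_ij = (E*[ij,v] - F*[ij,u])/(EG - F^2)

Answer: Gamma_uuu = -24/29, Gamma_uuv = 6/29, Gamma_uvv = 0, Gamma_vuu = -56/145, Gamma_vuv = 14/145, Gamma_vvv = 0


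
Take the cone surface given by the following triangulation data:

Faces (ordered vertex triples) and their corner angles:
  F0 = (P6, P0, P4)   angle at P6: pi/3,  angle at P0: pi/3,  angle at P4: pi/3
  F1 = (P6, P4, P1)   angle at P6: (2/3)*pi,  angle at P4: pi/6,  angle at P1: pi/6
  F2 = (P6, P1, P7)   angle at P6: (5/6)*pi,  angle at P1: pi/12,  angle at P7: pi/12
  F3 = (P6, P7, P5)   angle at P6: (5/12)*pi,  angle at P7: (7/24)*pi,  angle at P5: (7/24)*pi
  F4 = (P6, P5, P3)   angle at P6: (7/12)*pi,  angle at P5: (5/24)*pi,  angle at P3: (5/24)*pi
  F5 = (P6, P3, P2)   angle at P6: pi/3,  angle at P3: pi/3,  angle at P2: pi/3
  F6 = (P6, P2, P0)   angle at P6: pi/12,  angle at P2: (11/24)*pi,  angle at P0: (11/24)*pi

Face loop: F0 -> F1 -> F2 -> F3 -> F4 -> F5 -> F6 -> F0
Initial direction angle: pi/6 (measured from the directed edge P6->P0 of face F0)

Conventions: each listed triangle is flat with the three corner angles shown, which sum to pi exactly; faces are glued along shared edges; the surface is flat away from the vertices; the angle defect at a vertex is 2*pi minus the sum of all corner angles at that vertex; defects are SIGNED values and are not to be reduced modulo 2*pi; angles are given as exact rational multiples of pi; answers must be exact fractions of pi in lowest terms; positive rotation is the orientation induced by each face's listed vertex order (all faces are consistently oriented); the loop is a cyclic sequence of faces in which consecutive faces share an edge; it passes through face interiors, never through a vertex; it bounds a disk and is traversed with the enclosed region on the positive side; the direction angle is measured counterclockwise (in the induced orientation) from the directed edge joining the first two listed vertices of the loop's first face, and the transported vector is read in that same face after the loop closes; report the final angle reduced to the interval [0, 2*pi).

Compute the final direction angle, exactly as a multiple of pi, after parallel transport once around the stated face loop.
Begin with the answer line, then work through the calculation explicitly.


Answer: final direction angle = (11/12)*pi

enclosed vertex P6: corner angles sum to (13/4)*pi, defect = 2*pi - (13/4)*pi = (-5/4)*pi
holonomy = initial angle + sum of enclosed defects (mod 2*pi), positive in the induced orientation
final angle = pi/6 - (5/4)*pi = (11/12)*pi (mod 2*pi)


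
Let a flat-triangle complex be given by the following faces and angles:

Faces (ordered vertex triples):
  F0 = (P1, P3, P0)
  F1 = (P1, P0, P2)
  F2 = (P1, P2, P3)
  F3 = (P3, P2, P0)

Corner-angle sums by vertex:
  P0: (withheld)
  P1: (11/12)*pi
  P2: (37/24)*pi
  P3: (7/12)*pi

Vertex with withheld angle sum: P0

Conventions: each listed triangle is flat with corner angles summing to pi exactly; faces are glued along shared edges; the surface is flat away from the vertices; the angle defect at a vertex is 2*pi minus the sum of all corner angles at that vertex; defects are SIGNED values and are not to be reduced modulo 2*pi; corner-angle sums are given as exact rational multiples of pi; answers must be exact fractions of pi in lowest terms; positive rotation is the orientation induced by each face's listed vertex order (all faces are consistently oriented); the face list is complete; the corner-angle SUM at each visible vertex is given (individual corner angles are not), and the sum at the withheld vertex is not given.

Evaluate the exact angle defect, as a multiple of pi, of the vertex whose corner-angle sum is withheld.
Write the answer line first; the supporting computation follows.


Answer: defect(P0) = (25/24)*pi

V = 4, E = 6, F = 4; chi = V - E + F = 2
Gauss-Bonnet: total defect = 2*pi*chi = 4*pi; visible defects sum to (71/24)*pi


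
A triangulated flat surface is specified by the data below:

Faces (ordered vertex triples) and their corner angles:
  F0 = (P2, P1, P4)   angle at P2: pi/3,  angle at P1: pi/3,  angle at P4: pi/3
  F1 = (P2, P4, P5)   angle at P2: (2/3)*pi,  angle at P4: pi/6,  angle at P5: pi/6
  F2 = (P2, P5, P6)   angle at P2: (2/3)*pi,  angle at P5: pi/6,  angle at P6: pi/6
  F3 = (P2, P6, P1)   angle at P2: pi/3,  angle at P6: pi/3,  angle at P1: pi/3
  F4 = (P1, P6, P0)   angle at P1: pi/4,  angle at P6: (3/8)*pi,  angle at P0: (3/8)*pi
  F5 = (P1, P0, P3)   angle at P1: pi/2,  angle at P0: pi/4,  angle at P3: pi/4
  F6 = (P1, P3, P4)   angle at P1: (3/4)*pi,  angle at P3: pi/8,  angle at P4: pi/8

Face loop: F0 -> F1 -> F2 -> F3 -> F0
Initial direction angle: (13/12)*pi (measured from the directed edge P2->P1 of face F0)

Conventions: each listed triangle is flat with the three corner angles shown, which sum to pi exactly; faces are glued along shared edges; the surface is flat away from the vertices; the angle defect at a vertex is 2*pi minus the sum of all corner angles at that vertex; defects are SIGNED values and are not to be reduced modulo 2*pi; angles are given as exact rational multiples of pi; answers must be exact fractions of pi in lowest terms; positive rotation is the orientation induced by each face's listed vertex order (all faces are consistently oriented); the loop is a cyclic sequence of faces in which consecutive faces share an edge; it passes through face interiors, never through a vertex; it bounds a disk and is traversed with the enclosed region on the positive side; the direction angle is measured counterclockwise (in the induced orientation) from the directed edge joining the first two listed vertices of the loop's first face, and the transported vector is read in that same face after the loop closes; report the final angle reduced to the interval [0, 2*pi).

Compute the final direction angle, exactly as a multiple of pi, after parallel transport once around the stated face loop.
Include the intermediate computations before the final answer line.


enclosed vertex P2: corner angles sum to 2*pi, defect = 2*pi - 2*pi = 0
adding the enclosed defects to the starting angle (mod 2*pi, induced orientation) gives the holonomy
final angle = (13/12)*pi + 0 = (13/12)*pi (mod 2*pi)

Answer: final direction angle = (13/12)*pi


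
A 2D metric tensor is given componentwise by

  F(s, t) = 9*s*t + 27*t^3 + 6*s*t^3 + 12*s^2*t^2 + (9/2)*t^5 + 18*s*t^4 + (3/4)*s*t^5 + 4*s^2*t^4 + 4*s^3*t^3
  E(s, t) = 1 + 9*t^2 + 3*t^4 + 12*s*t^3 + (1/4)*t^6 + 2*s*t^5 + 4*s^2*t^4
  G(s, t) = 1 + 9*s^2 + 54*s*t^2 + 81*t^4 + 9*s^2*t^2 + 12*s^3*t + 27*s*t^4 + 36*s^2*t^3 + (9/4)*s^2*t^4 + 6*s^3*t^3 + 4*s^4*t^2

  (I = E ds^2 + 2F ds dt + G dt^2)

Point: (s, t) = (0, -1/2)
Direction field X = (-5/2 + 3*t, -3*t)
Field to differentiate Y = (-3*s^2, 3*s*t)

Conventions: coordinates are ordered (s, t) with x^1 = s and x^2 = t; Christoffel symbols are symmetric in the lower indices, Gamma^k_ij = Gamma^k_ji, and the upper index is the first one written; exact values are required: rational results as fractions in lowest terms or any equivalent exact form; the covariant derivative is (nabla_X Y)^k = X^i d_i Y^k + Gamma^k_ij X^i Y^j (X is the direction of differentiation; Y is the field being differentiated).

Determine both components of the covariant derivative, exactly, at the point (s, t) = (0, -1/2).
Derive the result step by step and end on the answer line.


E = 881/256, F = -225/64, G = 97/16 at the point
E_s = -25/16, E_t = -675/64, F_s = -531/128, F_t = 693/32, G_s = 243/16, G_t = -81/2
EG - F^2 = 2177/256;  g^inv = (256/2177) * [[97/16, 225/64], [225/64, 881/256]]
first-kind symbols [ij,l] = (1/2)(d_i g_jl + d_j g_il - d_l g_ij): [ss,s] = E_s/2 = -25/32, [ss,t] = F_s - E_t/2 = 9/8, [st,s] = E_t/2 = -675/128, [st,t] = G_s/2 = 243/32, [tt,s] = F_t - G_s/2 = 225/16, [tt,t] = G_t/2 = -81/4
Gamma^s_ij = (G*[ij,s] - F*[ij,t])/(EG - F^2), Gamma^t_ij = (E*[ij,t] - F*[ij,s])/(EG - F^2)
Gamma_sss = -200/2177, Gamma_sst = -1350/2177, Gamma_stt = 3600/2177, Gamma_tss = 288/2177, Gamma_tst = 1944/2177, Gamma_ttt = -5184/2177
X = (-4, 3/2), Y = (0, 0) at the point

Answer: (nabla_X Y)^s = 0, (nabla_X Y)^t = 6


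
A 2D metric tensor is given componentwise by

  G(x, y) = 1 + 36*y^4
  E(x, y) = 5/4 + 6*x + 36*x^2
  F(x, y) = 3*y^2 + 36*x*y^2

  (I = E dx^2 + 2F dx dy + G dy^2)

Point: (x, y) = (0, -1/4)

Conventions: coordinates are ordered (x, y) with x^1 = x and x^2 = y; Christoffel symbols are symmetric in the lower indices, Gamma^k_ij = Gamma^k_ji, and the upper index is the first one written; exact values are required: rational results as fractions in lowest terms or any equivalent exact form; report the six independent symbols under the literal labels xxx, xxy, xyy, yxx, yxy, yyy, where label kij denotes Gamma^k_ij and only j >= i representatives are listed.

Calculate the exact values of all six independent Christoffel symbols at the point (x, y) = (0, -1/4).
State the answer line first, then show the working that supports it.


Answer: Gamma_xxx = 192/89, Gamma_xxy = 0, Gamma_xyy = -96/89, Gamma_yxx = 144/89, Gamma_yxy = 0, Gamma_yyy = -72/89

E = 5/4, F = 3/16, G = 73/64 at the point
E_x = 6, E_y = 0, F_x = 9/4, F_y = -3/2, G_x = 0, G_y = -9/4
EG - F^2 = 89/64;  g^inv = (64/89) * [[73/64, -3/16], [-3/16, 5/4]]
first-kind symbols [ij,l] = (1/2)(d_i g_jl + d_j g_il - d_l g_ij): [xx,x] = E_x/2 = 3, [xx,y] = F_x - E_y/2 = 9/4, [xy,x] = E_y/2 = 0, [xy,y] = G_x/2 = 0, [yy,x] = F_y - G_x/2 = -3/2, [yy,y] = G_y/2 = -9/8
Gamma^x_ij = (G*[ij,x] - F*[ij,y])/(EG - F^2), Gamma^y_ij = (E*[ij,y] - F*[ij,x])/(EG - F^2)


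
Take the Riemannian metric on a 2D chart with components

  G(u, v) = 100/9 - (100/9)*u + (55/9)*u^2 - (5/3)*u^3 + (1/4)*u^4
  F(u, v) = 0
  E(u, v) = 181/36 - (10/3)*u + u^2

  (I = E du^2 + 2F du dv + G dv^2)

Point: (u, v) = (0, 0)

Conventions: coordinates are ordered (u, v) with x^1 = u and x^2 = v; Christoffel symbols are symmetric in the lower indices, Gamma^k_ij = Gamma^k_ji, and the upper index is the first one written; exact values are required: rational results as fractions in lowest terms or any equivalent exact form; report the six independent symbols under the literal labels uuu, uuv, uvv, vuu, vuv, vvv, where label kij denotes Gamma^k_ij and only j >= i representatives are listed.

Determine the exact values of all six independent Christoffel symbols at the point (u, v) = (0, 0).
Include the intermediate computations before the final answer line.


E = 181/36, F = 0, G = 100/9 at the point
E_u = -10/3, E_v = 0, F_u = 0, F_v = 0, G_u = -100/9, G_v = 0
EG - F^2 = 4525/81;  g^inv = (81/4525) * [[100/9, 0], [0, 181/36]]
first-kind symbols [ij,l] = (1/2)(d_i g_jl + d_j g_il - d_l g_ij): [uu,u] = E_u/2 = -5/3, [uu,v] = F_u - E_v/2 = 0, [uv,u] = E_v/2 = 0, [uv,v] = G_u/2 = -50/9, [vv,u] = F_v - G_u/2 = 50/9, [vv,v] = G_v/2 = 0
Gamma^u_ij = (G*[ij,u] - F*[ij,v])/(EG - F^2), Gamma^v_ij = (E*[ij,v] - F*[ij,u])/(EG - F^2)

Answer: Gamma_uuu = -60/181, Gamma_uuv = 0, Gamma_uvv = 200/181, Gamma_vuu = 0, Gamma_vuv = -1/2, Gamma_vvv = 0


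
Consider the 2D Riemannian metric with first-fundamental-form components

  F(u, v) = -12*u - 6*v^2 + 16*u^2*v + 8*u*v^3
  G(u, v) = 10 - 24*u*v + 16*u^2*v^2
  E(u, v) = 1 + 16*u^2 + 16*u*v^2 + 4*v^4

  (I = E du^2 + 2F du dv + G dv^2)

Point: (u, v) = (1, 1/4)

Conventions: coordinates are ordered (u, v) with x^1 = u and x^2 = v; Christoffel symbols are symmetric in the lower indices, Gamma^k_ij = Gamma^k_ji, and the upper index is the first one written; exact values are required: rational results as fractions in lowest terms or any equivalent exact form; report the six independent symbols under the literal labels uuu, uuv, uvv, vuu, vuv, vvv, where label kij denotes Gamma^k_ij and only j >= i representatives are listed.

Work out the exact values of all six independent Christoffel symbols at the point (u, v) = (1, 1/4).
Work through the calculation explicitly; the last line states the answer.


E = 1153/64, F = -33/4, G = 5 at the point
E_u = 33, E_v = 33/4, F_u = -31/8, F_v = 29/2, G_u = -4, G_v = -16
EG - F^2 = 1409/64;  g^inv = (64/1409) * [[5, 33/4], [33/4, 1153/64]]
first-kind symbols [ij,l] = (1/2)(d_i g_jl + d_j g_il - d_l g_ij): [uu,u] = E_u/2 = 33/2, [uu,v] = F_u - E_v/2 = -8, [uv,u] = E_v/2 = 33/8, [uv,v] = G_u/2 = -2, [vv,u] = F_v - G_u/2 = 33/2, [vv,v] = G_v/2 = -8
Gamma^u_ij = (G*[ij,u] - F*[ij,v])/(EG - F^2), Gamma^v_ij = (E*[ij,v] - F*[ij,u])/(EG - F^2)

Answer: Gamma_uuu = 1056/1409, Gamma_uuv = 264/1409, Gamma_uvv = 1056/1409, Gamma_vuu = -512/1409, Gamma_vuv = -128/1409, Gamma_vvv = -512/1409


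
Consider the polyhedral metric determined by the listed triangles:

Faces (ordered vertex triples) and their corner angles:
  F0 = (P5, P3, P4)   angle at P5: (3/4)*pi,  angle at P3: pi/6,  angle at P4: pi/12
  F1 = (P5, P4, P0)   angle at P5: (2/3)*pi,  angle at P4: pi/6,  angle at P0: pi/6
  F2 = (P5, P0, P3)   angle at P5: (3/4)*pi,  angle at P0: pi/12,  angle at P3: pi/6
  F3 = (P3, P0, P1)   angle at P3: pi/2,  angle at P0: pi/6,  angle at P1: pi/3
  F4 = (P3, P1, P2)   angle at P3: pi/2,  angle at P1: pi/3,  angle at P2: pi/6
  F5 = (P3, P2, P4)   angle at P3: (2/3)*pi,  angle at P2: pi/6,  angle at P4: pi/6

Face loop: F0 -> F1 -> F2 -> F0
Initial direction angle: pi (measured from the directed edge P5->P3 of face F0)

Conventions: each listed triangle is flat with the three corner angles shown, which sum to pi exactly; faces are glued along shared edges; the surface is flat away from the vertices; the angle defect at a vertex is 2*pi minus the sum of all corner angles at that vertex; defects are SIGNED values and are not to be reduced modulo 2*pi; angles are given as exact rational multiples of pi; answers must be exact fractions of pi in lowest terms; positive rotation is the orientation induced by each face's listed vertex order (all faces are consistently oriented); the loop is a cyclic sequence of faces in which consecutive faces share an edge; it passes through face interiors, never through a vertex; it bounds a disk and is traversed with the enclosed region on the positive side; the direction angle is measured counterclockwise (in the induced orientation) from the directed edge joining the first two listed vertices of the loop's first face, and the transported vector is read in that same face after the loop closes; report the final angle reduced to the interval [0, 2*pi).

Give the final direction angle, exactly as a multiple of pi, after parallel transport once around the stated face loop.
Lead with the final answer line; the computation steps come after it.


Answer: final direction angle = (5/6)*pi

enclosed vertex P5: corner angles sum to (13/6)*pi, defect = 2*pi - (13/6)*pi = -pi/6
the final direction is the initial angle plus the enclosed defects, taken mod 2*pi in the induced orientation
final angle = pi - pi/6 = (5/6)*pi (mod 2*pi)


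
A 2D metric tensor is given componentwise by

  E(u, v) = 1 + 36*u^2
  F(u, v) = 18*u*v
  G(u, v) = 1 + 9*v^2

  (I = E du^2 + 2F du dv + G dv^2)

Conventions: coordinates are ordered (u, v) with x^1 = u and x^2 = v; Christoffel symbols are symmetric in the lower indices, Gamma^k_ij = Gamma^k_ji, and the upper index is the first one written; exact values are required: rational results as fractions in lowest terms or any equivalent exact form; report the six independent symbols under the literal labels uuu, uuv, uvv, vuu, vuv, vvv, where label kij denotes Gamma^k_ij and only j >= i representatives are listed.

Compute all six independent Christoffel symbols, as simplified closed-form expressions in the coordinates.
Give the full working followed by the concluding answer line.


E = 1 + 36*u^2; F = 18*u*v; G = 1 + 9*v^2
Gamma^k_ij = (1/2) g^{kl} (d_i g_jl + d_j g_il - d_l g_ij), with g^inv = (1/(EG-F^2)) [[G, -F], [-F, E]]
first partials: E_u = 72*u, E_v = 0, F_u = 18*v, F_v = 18*u, G_u = 0, G_v = 18*v
D = EG - F^2 = 1 + 9*v^2 + 36*u^2
expanded: Gamma^u_uu = (G E_u - 2F F_u + F E_v)/(2D), Gamma^u_uv = (G E_v - F G_u)/(2D), Gamma^u_vv = (2G F_v - G G_u - F G_v)/(2D), Gamma^v_uu = (2E F_u - E E_v - F E_u)/(2D), Gamma^v_uv = (E G_u - F E_v)/(2D), Gamma^v_vv = (E G_v - 2F F_v + F G_u)/(2D); substitute and cancel common factors

Answer: Gamma_uuu = 36*u/(36*u^2 + 9*v^2 + 1), Gamma_uuv = 0, Gamma_uvv = 18*u/(36*u^2 + 9*v^2 + 1), Gamma_vuu = 18*v/(36*u^2 + 9*v^2 + 1), Gamma_vuv = 0, Gamma_vvv = 9*v/(36*u^2 + 9*v^2 + 1)


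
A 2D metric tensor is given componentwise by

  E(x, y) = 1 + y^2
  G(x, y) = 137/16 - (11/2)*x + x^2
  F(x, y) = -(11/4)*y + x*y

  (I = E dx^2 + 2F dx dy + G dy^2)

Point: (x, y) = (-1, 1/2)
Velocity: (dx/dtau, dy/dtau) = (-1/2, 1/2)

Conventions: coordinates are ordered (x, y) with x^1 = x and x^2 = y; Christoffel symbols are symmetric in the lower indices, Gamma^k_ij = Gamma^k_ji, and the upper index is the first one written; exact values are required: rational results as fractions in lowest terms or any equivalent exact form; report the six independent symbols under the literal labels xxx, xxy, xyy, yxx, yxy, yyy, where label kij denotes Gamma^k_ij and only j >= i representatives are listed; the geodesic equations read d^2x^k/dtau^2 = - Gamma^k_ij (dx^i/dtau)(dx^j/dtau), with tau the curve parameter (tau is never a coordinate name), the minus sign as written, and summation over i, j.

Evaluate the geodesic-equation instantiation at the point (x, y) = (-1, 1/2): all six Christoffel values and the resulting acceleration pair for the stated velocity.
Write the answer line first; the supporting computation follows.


Answer: Gamma_xxx = 0, Gamma_xxy = 8/245, Gamma_xyy = 0, Gamma_yxx = 0, Gamma_yxy = -12/49, Gamma_yyy = 0; accelerations (d^2x/dtau^2, d^2y/dtau^2) = (4/245, -6/49)

E = 5/4, F = -15/8, G = 241/16 at the point
E_x = 0, E_y = 1, F_x = 1/2, F_y = -15/4, G_x = -15/2, G_y = 0
EG - F^2 = 245/16;  g^inv = (16/245) * [[241/16, 15/8], [15/8, 5/4]]
first-kind symbols [ij,l] = (1/2)(d_i g_jl + d_j g_il - d_l g_ij): [xx,x] = E_x/2 = 0, [xx,y] = F_x - E_y/2 = 0, [xy,x] = E_y/2 = 1/2, [xy,y] = G_x/2 = -15/4, [yy,x] = F_y - G_x/2 = 0, [yy,y] = G_y/2 = 0
Gamma^x_ij = (G*[ij,x] - F*[ij,y])/(EG - F^2), Gamma^y_ij = (E*[ij,y] - F*[ij,x])/(EG - F^2)
Gamma_xxx = 0, Gamma_xxy = 8/245, Gamma_xyy = 0, Gamma_yxx = 0, Gamma_yxy = -12/49, Gamma_yyy = 0
d^2x/dtau^2 = -(Gamma_xxx*(-1/2)^2 + 2*Gamma_xxy*(-1/2)*(1/2) + Gamma_xyy*(1/2)^2) = 4/245
d^2y/dtau^2 = -(Gamma_yxx*(-1/2)^2 + 2*Gamma_yxy*(-1/2)*(1/2) + Gamma_yyy*(1/2)^2) = -6/49


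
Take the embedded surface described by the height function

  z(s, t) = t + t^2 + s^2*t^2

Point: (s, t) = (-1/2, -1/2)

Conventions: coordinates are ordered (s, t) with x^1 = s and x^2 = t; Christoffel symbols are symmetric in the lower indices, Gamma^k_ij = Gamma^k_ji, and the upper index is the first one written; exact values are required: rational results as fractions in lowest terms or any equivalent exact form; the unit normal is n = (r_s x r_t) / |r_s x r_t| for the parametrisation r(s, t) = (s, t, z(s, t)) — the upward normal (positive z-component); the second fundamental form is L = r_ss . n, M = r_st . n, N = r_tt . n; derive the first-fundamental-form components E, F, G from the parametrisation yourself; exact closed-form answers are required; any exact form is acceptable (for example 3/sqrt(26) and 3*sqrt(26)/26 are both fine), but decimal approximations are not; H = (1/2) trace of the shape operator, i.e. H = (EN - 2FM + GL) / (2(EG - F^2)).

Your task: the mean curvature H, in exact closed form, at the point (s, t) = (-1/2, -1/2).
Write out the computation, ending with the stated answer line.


z_s = -1/4, z_t = -1/4, z_ss = 1/2, z_st = 1, z_tt = 5/2
E = 17/16, F = 1/16, G = 17/16; answer radicand W^2 = 9/8
unnormalised second-form numerators: l = 1/2, m = 1, n = 5/2; L = l/sqrt(9/8), and similarly M = m/sqrt(W^2), N = n/sqrt(W^2)
H = (E*n - 2*F*m + G*l) / (2*(EG - F^2)*sqrt(W^2)); E*n - 2*F*m + G*l = 49/16, EG - F^2 = 9/8, so H = (49/36)/sqrt(9/8)

Answer: H = 49*sqrt(2)/54
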